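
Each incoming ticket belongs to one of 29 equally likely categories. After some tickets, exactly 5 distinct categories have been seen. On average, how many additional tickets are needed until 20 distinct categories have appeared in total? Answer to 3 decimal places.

The wait to go from k to k+1 distinct categories is geometric with mean 29/(29-k).
Sum over k = 5,...,19: E = 29/24 + 29/23 + 29/22 + ... + 29/11 + 29/10 = 27.4627.

27.463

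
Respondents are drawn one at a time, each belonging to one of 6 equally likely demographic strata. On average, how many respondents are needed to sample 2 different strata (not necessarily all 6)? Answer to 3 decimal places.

2.200

Going from k to k+1 distinct takes a geometric number of respondents with mean 6/(6-k).
Sum over k = 0,...,1: E = 6/6 + 6/5 = 2.2000.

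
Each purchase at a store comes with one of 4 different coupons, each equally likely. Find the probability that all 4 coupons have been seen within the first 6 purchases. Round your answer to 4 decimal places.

0.3809

Let A_i be the event that coupon i is missing after 6 purchases. By inclusion–exclusion on the A_i,
P(all seen) = Σ_{j=0}^{4} (-1)^j C(4,j)((4-j)/4)^6
= 1.00000 - 0.71191 + 0.09375 - 0.00098 + 0.00000
= 0.38086.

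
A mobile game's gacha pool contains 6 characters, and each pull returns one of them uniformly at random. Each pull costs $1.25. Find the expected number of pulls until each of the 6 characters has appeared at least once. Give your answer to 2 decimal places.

Split into phases: going from k distinct to k+1 distinct takes on average 6/(6-k) pulls.
E[T] = 6/6 + 6/5 + 6/4 + 6/3 + 6/2 + 6/1 = 6·H_{6}.
H_{6} = 2.450, so E[T] = 14.700.

14.70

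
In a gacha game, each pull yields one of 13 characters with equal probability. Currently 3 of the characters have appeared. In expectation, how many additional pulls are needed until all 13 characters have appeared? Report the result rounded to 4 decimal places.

The wait to go from k to k+1 distinct characters is geometric with mean 13/(13-k).
Sum over k = 3,...,12: E = 13/10 + 13/9 + 13/8 + ... + 13/2 + 13/1 = 38.07659.

38.0766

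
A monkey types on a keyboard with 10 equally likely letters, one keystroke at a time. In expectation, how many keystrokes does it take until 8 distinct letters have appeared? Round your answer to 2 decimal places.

14.29

With k distinct letters already seen, the next new one arrives after an expected 10/(10-k) keystrokes.
Sum over k = 0,...,7: E = 10/10 + 10/9 + 10/8 + ... + 10/4 + 10/3 = 14.290.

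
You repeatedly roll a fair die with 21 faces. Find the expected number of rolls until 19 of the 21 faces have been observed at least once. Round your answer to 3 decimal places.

45.053

Going from k to k+1 distinct takes a geometric number of rolls with mean 21/(21-k).
Sum over k = 0,...,18: E = 21/21 + 21/20 + 21/19 + ... + 21/4 + 21/3 = 45.0525.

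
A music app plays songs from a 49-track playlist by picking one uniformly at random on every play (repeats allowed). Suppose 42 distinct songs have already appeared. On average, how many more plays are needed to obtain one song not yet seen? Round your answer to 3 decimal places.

The number of plays until the next new song is geometric with success probability 7/49, so its mean is 49/7.
E = 49/7 = 7.0000.

7.000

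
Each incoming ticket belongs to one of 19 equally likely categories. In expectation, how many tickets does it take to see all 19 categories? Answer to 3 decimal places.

The wait to go from k to k+1 distinct categories is geometric with mean 19/(19-k).
E[T] = 19/19 + 19/18 + 19/17 + ... + 19/2 + 19/1 = 19·H_{19}.
H_{19} = 3.5477, so E[T] = 67.4071.

67.407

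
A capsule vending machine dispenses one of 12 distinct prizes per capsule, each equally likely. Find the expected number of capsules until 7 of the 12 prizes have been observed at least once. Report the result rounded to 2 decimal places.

9.84

With k distinct prizes already seen, the next new one arrives after an expected 12/(12-k) capsules.
Sum over k = 0,...,6: E = 12/12 + 12/11 + 12/10 + ... + 12/7 + 12/6 = 9.839.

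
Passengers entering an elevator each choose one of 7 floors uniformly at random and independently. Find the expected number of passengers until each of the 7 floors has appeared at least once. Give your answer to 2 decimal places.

After k distinct floors have appeared, the next passenger gives a new one with probability (7-k)/7, so the expected wait for the (k+1)-th is 7/(7-k).
E[T] = 7/7 + 7/6 + 7/5 + ... + 7/2 + 7/1 = 7·H_{7}.
H_{7} = 2.593, so E[T] = 18.150.

18.15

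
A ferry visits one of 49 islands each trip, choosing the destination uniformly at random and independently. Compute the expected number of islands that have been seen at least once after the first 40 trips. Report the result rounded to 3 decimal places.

For each island, P(seen in 40 trips) = 1 - (48/49)^40 = 0.5617.
By linearity of expectation, E[distinct seen] = 49·(1 - (48/49)^40) = 27.5216.

27.522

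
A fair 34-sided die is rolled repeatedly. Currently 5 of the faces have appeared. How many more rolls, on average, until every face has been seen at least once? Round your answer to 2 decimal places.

With k distinct faces already seen, the next new one takes an expected 34/(34-k) rolls.
Sum over k = 5,...,33: E = 34/29 + 34/28 + 34/27 + ... + 34/2 + 34/1 = 134.696.

134.70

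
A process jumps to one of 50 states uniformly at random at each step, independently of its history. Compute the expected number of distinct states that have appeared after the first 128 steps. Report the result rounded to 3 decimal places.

46.234

For each state, P(seen in 128 steps) = 1 - (49/50)^128 = 0.9247.
By linearity of expectation, E[distinct seen] = 50·(1 - (49/50)^128) = 46.2338.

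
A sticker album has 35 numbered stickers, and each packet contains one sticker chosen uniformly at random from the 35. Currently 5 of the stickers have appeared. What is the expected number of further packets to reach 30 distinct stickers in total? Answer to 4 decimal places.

From k distinct to k+1 distinct takes on average 35/(35-k) packets.
Sum over k = 5,...,29: E = 35/30 + 35/29 + 35/28 + ... + 35/7 + 35/6 = 59.90788.

59.9079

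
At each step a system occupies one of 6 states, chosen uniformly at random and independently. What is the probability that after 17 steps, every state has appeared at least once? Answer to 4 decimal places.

Let A_i be the event that state i is missing after 17 steps. By inclusion–exclusion on the A_i,
P(all seen) = Σ_{j=0}^{6} (-1)^j C(6,j)((6-j)/6)^17
= 1.00000 - 0.27044 + 0.01522 - 0.00015 + 0.00000 - 0.00000 + 0.00000
= 0.74463.

0.7446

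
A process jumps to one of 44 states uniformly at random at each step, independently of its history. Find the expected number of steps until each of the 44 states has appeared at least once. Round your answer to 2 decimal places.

After k distinct states have appeared, the next step gives a new one with probability (44-k)/44, so the expected wait for the (k+1)-th is 44/(44-k).
E[T] = 44/44 + 44/43 + 44/42 + ... + 44/2 + 44/1 = 44·H_{44}.
H_{44} = 4.373, so E[T] = 192.400.

192.40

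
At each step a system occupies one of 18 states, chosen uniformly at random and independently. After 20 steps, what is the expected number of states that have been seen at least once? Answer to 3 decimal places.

For each state, P(seen in 20 steps) = 1 - (17/18)^20 = 0.6812.
By linearity of expectation, E[distinct seen] = 18·(1 - (17/18)^20) = 12.2615.

12.261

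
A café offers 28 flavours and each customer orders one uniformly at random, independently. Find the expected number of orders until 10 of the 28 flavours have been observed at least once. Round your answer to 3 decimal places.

Going from k to k+1 distinct takes a geometric number of orders with mean 28/(28-k).
Sum over k = 0,...,9: E = 28/28 + 28/27 + 28/26 + ... + 28/20 + 28/19 = 12.0978.

12.098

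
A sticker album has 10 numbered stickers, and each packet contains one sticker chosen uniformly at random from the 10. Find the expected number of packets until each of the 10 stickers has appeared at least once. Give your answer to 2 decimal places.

The wait to go from k to k+1 distinct stickers is geometric with mean 10/(10-k).
E[T] = 10/10 + 10/9 + 10/8 + ... + 10/2 + 10/1 = 10·H_{10}.
H_{10} = 2.929, so E[T] = 29.290.

29.29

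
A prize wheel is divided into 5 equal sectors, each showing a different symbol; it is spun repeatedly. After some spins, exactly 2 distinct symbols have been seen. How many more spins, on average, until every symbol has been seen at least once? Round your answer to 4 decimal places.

9.1667

The wait to go from k to k+1 distinct symbols is geometric with mean 5/(5-k).
Sum over k = 2,...,4: E = 5/3 + 5/2 + 5/1 = 9.16667.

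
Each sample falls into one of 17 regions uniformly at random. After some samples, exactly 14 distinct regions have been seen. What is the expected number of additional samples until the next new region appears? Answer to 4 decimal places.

5.6667

The number of samples until the next new region is geometric with success probability 3/17, so its mean is 17/3.
E = 17/3 = 5.66667.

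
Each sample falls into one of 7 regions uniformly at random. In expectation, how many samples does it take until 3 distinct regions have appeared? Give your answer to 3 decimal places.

Going from k to k+1 distinct takes a geometric number of samples with mean 7/(7-k).
Sum over k = 0,...,2: E = 7/7 + 7/6 + 7/5 = 3.5667.

3.567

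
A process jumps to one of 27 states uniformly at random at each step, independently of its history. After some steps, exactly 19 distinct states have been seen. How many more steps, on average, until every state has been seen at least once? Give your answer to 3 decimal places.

With k distinct states already seen, the next new one takes an expected 27/(27-k) steps.
Sum over k = 19,...,26: E = 27/8 + 27/7 + 27/6 + ... + 27/2 + 27/1 = 73.3821.

73.382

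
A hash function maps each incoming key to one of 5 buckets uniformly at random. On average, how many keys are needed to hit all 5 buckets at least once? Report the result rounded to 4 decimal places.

11.4167

The wait to go from k to k+1 distinct buckets is geometric with mean 5/(5-k).
E[T] = 5/5 + 5/4 + 5/3 + 5/2 + 5/1 = 5·H_{5}.
H_{5} = 2.28333, so E[T] = 11.41667.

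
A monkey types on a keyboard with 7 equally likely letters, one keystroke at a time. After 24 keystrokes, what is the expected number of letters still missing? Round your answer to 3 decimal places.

For each letter, P(unseen after 24) = (6/7)^24 = 0.0247.
By linearity of expectation, E[unseen] = 7·(6/7)^24 = 0.1731.

0.173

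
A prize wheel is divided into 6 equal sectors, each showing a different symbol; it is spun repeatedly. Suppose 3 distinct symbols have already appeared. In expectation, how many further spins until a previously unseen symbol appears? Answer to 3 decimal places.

The number of spins until the next new symbol is geometric with success probability 3/6, so its mean is 6/3.
E = 6/3 = 2.0000.

2.000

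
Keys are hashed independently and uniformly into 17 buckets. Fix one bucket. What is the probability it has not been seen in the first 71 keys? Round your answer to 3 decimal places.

0.014

Each key misses the fixed bucket with probability (17-1)/17 = 16/17, independently.
P(still missing after 71) = (16/17)^71 = 0.0135.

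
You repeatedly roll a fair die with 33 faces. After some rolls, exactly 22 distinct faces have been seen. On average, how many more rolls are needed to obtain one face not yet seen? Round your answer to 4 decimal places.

3.0000

The number of rolls until the next new face is geometric with success probability 11/33, so its mean is 33/11.
E = 33/11 = 3.00000.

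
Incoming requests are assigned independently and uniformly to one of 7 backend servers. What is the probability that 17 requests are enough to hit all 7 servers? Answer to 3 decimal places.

By inclusion–exclusion over which servers are missing,
P(all seen) = Σ_{j=0}^{7} (-1)^j C(7,j)((7-j)/7)^17
= 1.0000 - 0.5093 + 0.0689 - 0.0026 + 0.0000 - 0.0000 + 0.0000 - 0.0000
= 0.5570.

0.557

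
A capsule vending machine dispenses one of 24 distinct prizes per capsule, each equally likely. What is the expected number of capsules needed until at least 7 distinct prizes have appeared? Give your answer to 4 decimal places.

Going from k to k+1 distinct takes a geometric number of capsules with mean 24/(24-k).
Sum over k = 0,...,6: E = 24/24 + 24/23 + 24/22 + ... + 24/19 + 24/18 = 8.07374.

8.0737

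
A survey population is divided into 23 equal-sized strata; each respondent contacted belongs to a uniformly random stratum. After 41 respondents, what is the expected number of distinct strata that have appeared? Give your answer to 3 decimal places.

19.283

For each stratum, P(seen in 41 respondents) = 1 - (22/23)^41 = 0.8384.
By linearity of expectation, E[distinct seen] = 23·(1 - (22/23)^41) = 19.2828.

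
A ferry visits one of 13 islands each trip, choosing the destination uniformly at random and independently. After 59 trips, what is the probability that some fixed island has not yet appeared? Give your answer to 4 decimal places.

0.0089

On each trip the fixed island fails to appear with probability 12/13.
P(still missing after 59) = (12/13)^59 = 0.00889.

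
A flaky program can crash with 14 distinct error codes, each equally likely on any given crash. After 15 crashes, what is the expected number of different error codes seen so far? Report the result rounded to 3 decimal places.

For each error code, P(seen in 15 crashes) = 1 - (13/14)^15 = 0.6710.
By linearity of expectation, E[distinct seen] = 14·(1 - (13/14)^15) = 9.3936.

9.394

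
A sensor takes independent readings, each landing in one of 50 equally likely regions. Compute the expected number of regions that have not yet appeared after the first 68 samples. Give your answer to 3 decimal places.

For each region, P(unseen after 68) = (49/50)^68 = 0.2531.
By linearity of expectation, E[unseen] = 50·(49/50)^68 = 12.6574.

12.657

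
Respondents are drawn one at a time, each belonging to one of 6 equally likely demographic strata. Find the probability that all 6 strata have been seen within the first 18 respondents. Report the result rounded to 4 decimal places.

0.7847

By inclusion–exclusion over which strata are missing,
P(all seen) = Σ_{j=0}^{6} (-1)^j C(6,j)((6-j)/6)^18
= 1.00000 - 0.22537 + 0.01015 - 0.00008 + 0.00000 - 0.00000 + 0.00000
= 0.78471.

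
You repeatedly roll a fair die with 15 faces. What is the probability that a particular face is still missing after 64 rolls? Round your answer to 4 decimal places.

0.0121

On each roll the fixed face fails to appear with probability 14/15.
P(still missing after 64) = (14/15)^64 = 0.01209.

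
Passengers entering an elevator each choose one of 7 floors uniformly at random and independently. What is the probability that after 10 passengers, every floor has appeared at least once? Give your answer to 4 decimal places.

Let A_i be the event that floor i is missing after 10 passengers. By inclusion–exclusion on the A_i,
P(all seen) = Σ_{j=0}^{7} (-1)^j C(7,j)((7-j)/7)^10
= 1.00000 - 1.49841 + 0.72600 - 0.12992 + 0.00732 - 0.00008 + 0.00000 - 0.00000
= 0.10491.

0.1049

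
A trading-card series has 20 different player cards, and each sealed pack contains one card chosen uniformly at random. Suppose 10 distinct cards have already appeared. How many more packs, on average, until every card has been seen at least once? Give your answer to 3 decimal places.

58.579

With k distinct cards already seen, the next new one takes an expected 20/(20-k) packs.
Sum over k = 10,...,19: E = 20/10 + 20/9 + 20/8 + ... + 20/2 + 20/1 = 58.5794.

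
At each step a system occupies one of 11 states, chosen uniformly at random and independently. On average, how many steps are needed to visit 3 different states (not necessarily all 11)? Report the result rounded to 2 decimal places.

With k distinct states already seen, the next new one arrives after an expected 11/(11-k) steps.
Sum over k = 0,...,2: E = 11/11 + 11/10 + 11/9 = 3.322.

3.32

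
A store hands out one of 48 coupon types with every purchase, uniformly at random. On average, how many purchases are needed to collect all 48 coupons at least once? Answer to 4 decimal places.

214.0223

Split into phases: going from k distinct to k+1 distinct takes on average 48/(48-k) purchases.
E[T] = 48/48 + 48/47 + 48/46 + ... + 48/2 + 48/1 = 48·H_{48}.
H_{48} = 4.45880, so E[T] = 214.02226.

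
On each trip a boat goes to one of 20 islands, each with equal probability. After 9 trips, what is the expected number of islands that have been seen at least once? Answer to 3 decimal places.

7.395

For each island, P(seen in 9 trips) = 1 - (19/20)^9 = 0.3698.
By linearity of expectation, E[distinct seen] = 20·(1 - (19/20)^9) = 7.3950.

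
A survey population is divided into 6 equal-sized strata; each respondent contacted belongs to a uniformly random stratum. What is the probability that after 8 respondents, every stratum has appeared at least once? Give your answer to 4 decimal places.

By inclusion–exclusion over which strata are missing,
P(all seen) = Σ_{j=0}^{6} (-1)^j C(6,j)((6-j)/6)^8
= 1.00000 - 1.39541 + 0.58528 - 0.07813 + 0.00229 - 0.00000 + 0.00000
= 0.11403.

0.1140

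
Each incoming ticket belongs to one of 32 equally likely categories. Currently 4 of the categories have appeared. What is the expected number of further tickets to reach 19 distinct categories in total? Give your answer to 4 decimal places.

The wait to go from k to k+1 distinct categories is geometric with mean 32/(32-k).
Sum over k = 4,...,18: E = 32/28 + 32/27 + 32/26 + ... + 32/15 + 32/14 = 23.90519.

23.9052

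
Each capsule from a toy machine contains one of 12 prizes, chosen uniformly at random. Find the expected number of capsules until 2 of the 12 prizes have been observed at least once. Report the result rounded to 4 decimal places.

2.0909

With k distinct prizes already seen, the next new one arrives after an expected 12/(12-k) capsules.
Sum over k = 0,...,1: E = 12/12 + 12/11 = 2.09091.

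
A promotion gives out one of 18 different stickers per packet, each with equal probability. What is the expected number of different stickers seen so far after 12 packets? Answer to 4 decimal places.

8.9345

For each sticker, P(seen in 12 packets) = 1 - (17/18)^12 = 0.49636.
By linearity of expectation, E[distinct seen] = 18·(1 - (17/18)^12) = 8.93455.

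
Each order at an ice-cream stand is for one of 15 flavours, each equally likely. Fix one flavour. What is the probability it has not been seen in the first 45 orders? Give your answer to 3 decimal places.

0.045

Each order misses the fixed flavour with probability (15-1)/15 = 14/15, independently.
P(still missing after 45) = (14/15)^45 = 0.0448.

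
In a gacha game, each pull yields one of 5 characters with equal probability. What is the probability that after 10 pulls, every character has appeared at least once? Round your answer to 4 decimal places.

By inclusion–exclusion over which characters are missing,
P(all seen) = Σ_{j=0}^{5} (-1)^j C(5,j)((5-j)/5)^10
= 1.00000 - 0.53687 + 0.06047 - 0.00105 + 0.00000 - 0.00000
= 0.52255.

0.5225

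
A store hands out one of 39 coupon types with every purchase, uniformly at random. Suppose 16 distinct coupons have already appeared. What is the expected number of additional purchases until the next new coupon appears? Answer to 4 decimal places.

1.6957

The number of purchases until the next new coupon is geometric with success probability 23/39, so its mean is 39/23.
E = 39/23 = 1.69565.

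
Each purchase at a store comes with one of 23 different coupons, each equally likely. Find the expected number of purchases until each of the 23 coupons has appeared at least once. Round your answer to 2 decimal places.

85.89

After k distinct coupons have appeared, the next purchase gives a new one with probability (23-k)/23, so the expected wait for the (k+1)-th is 23/(23-k).
E[T] = 23/23 + 23/22 + 23/21 + ... + 23/2 + 23/1 = 23·H_{23}.
H_{23} = 3.734, so E[T] = 85.889.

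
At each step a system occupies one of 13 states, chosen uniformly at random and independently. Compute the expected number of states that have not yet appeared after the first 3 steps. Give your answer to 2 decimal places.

10.22

For each state, P(unseen after 3) = (12/13)^3 = 0.787.
By linearity of expectation, E[unseen] = 13·(12/13)^3 = 10.225.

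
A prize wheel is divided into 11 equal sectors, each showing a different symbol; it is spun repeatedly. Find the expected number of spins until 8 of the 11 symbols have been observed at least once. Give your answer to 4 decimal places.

With k distinct symbols already seen, the next new one arrives after an expected 11/(11-k) spins.
Sum over k = 0,...,7: E = 11/11 + 11/10 + 11/9 + ... + 11/5 + 11/4 = 13.05198.

13.0520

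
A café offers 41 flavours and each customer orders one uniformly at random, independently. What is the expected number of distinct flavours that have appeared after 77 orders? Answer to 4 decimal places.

For each flavour, P(seen in 77 orders) = 1 - (40/41)^77 = 0.85063.
By linearity of expectation, E[distinct seen] = 41·(1 - (40/41)^77) = 34.87584.

34.8758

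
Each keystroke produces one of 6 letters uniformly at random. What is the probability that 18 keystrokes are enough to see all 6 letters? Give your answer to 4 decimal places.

By inclusion–exclusion over which letters are missing,
P(all seen) = Σ_{j=0}^{6} (-1)^j C(6,j)((6-j)/6)^18
= 1.00000 - 0.22537 + 0.01015 - 0.00008 + 0.00000 - 0.00000 + 0.00000
= 0.78471.

0.7847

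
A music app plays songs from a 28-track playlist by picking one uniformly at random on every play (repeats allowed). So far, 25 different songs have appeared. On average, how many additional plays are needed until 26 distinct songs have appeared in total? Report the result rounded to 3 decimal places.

From k distinct to k+1 distinct takes on average 28/(28-k) plays.
Only the k = 25 term is needed: E = 28/3 = 9.3333.

9.333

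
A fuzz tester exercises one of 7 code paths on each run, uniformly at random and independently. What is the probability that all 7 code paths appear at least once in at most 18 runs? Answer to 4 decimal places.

By inclusion–exclusion over which code paths are missing,
P(all seen) = Σ_{j=0}^{7} (-1)^j C(7,j)((7-j)/7)^18
= 1.00000 - 0.43657 + 0.04919 - 0.00148 + 0.00001 - 0.00000 + 0.00000 - 0.00000
= 0.61115.

0.6112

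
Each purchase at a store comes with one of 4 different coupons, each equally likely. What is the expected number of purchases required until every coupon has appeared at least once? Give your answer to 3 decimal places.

8.333

The wait to go from k to k+1 distinct coupons is geometric with mean 4/(4-k).
E[T] = 4/4 + 4/3 + 4/2 + 4/1 = 4·H_{4}.
H_{4} = 2.0833, so E[T] = 8.3333.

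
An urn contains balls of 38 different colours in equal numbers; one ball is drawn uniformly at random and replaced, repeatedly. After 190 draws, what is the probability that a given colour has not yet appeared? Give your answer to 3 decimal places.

0.006

Each draw misses the fixed colour with probability (38-1)/38 = 37/38, independently.
P(still missing after 190) = (37/38)^190 = 0.0063.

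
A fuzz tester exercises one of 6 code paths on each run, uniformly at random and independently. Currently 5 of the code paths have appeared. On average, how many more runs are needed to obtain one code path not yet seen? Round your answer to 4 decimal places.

6.0000

The number of runs until the next new code path is geometric with success probability 1/6, so its mean is 6/1.
E = 6/1 = 6.00000.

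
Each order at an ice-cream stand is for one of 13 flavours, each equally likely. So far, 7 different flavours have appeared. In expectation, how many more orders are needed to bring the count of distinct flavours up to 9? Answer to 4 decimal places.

With k distinct flavours already seen, the next new one takes an expected 13/(13-k) orders.
Sum over k = 7,...,8: E = 13/6 + 13/5 = 4.76667.

4.7667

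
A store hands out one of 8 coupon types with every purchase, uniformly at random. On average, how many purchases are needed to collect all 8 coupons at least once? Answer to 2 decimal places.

After k distinct coupons have appeared, the next purchase gives a new one with probability (8-k)/8, so the expected wait for the (k+1)-th is 8/(8-k).
E[T] = 8/8 + 8/7 + 8/6 + ... + 8/2 + 8/1 = 8·H_{8}.
H_{8} = 2.718, so E[T] = 21.743.

21.74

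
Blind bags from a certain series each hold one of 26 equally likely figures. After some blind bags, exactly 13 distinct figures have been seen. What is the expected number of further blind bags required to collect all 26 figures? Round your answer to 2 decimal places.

With k distinct figures already seen, the next new one takes an expected 26/(26-k) blind bags.
Sum over k = 13,...,25: E = 26/13 + 26/12 + 26/11 + ... + 26/2 + 26/1 = 82.683.

82.68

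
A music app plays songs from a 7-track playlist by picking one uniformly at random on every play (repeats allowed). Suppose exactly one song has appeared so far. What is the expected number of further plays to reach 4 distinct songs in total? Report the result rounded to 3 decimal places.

4.317

With k distinct songs already seen, the next new one takes an expected 7/(7-k) plays.
Sum over k = 1,...,3: E = 7/6 + 7/5 + 7/4 = 4.3167.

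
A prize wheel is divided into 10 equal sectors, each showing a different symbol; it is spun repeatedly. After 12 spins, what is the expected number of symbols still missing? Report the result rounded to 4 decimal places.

2.8243

For each symbol, P(unseen after 12) = (9/10)^12 = 0.28243.
By linearity of expectation, E[unseen] = 10·(9/10)^12 = 2.82430.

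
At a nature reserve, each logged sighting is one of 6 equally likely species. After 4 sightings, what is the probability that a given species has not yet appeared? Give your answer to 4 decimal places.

Each sighting misses the fixed species with probability (6-1)/6 = 5/6, independently.
P(still missing after 4) = (5/6)^4 = 0.48225.

0.4823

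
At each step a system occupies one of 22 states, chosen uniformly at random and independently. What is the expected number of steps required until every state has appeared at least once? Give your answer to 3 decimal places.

81.198

The wait to go from k to k+1 distinct states is geometric with mean 22/(22-k).
E[T] = 22/22 + 22/21 + 22/20 + ... + 22/2 + 22/1 = 22·H_{22}.
H_{22} = 3.6908, so E[T] = 81.1979.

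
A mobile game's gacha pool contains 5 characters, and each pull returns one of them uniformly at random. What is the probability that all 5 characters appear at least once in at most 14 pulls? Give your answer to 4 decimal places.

Let A_i be the event that character i is missing after 14 pulls. By inclusion–exclusion on the A_i,
P(all seen) = Σ_{j=0}^{5} (-1)^j C(5,j)((5-j)/5)^14
= 1.00000 - 0.21990 + 0.00784 - 0.00003 + 0.00000 - 0.00000
= 0.78791.

0.7879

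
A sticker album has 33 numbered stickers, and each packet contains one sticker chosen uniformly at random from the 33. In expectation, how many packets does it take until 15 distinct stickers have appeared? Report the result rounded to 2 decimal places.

Going from k to k+1 distinct takes a geometric number of packets with mean 33/(33-k).
Sum over k = 0,...,14: E = 33/33 + 33/32 + 33/31 + ... + 33/20 + 33/19 = 19.592.

19.59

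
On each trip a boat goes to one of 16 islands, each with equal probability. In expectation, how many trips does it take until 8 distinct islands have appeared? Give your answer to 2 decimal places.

10.61

With k distinct islands already seen, the next new one arrives after an expected 16/(16-k) trips.
Sum over k = 0,...,7: E = 16/16 + 16/15 + 16/14 + ... + 16/10 + 16/9 = 10.606.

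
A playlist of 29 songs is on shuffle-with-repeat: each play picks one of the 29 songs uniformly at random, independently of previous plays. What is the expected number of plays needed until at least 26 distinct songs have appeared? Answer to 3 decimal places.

With k distinct songs already seen, the next new one arrives after an expected 29/(29-k) plays.
Sum over k = 0,...,25: E = 29/29 + 29/28 + 29/27 + ... + 29/5 + 29/4 = 61.7213.

61.721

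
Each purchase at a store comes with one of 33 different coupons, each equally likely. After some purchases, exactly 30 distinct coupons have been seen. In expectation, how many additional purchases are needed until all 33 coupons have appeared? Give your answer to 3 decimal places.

From k distinct to k+1 distinct takes on average 33/(33-k) purchases.
Sum over k = 30,...,32: E = 33/3 + 33/2 + 33/1 = 60.5000.

60.500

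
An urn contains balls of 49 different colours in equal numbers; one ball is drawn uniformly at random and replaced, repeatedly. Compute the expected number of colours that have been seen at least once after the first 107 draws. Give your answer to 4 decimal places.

For each colour, P(seen in 107 draws) = 1 - (48/49)^107 = 0.88989.
By linearity of expectation, E[distinct seen] = 49·(1 - (48/49)^107) = 43.60455.

43.6045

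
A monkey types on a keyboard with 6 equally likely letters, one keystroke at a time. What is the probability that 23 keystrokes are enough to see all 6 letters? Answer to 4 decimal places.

0.9108

By inclusion–exclusion over which letters are missing,
P(all seen) = Σ_{j=0}^{6} (-1)^j C(6,j)((6-j)/6)^23
= 1.00000 - 0.09057 + 0.00134 - 0.00000 + 0.00000 - 0.00000 + 0.00000
= 0.91076.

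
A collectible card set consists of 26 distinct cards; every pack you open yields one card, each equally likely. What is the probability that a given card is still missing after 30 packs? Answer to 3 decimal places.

Each pack misses the fixed card with probability (26-1)/26 = 25/26, independently.
P(still missing after 30) = (25/26)^30 = 0.3083.

0.308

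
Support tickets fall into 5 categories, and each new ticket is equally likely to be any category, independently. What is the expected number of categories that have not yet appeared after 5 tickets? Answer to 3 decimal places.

For each category, P(unseen after 5) = (4/5)^5 = 0.3277.
By linearity of expectation, E[unseen] = 5·(4/5)^5 = 1.6384.

1.638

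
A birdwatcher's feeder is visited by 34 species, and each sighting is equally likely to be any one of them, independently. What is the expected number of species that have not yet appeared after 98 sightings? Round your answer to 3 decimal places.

For each species, P(unseen after 98) = (33/34)^98 = 0.0536.
By linearity of expectation, E[unseen] = 34·(33/34)^98 = 1.8235.

1.824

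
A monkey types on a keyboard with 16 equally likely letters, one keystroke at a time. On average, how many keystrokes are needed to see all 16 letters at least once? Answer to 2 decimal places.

54.09

Split into phases: going from k distinct to k+1 distinct takes on average 16/(16-k) keystrokes.
E[T] = 16/16 + 16/15 + 16/14 + ... + 16/2 + 16/1 = 16·H_{16}.
H_{16} = 3.381, so E[T] = 54.092.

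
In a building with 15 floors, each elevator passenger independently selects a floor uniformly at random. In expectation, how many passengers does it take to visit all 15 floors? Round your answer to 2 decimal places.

49.77

After k distinct floors have appeared, the next passenger gives a new one with probability (15-k)/15, so the expected wait for the (k+1)-th is 15/(15-k).
E[T] = 15/15 + 15/14 + 15/13 + ... + 15/2 + 15/1 = 15·H_{15}.
H_{15} = 3.318, so E[T] = 49.773.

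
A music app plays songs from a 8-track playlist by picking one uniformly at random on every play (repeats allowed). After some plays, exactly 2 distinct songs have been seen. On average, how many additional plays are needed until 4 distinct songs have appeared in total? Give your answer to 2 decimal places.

From k distinct to k+1 distinct takes on average 8/(8-k) plays.
Sum over k = 2,...,3: E = 8/6 + 8/5 = 2.933.

2.93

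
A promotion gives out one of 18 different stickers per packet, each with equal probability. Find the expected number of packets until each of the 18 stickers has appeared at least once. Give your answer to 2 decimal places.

The wait to go from k to k+1 distinct stickers is geometric with mean 18/(18-k).
E[T] = 18/18 + 18/17 + 18/16 + ... + 18/2 + 18/1 = 18·H_{18}.
H_{18} = 3.495, so E[T] = 62.912.

62.91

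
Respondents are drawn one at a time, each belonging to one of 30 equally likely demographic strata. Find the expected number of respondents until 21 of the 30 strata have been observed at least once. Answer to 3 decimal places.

With k distinct strata already seen, the next new one arrives after an expected 30/(30-k) respondents.
Sum over k = 0,...,20: E = 30/30 + 30/29 + 30/28 + ... + 30/11 + 30/10 = 34.9806.

34.981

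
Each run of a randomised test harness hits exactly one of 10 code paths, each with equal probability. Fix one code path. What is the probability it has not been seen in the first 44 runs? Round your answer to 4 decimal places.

0.0097

On each run the fixed code path fails to appear with probability 9/10.
P(still missing after 44) = (9/10)^44 = 0.00970.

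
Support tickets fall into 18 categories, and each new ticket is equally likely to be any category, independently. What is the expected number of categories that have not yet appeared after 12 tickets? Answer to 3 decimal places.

9.065

For each category, P(unseen after 12) = (17/18)^12 = 0.5036.
By linearity of expectation, E[unseen] = 18·(17/18)^12 = 9.0655.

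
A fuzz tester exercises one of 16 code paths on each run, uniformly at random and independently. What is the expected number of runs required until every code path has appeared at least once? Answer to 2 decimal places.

54.09

Split into phases: going from k distinct to k+1 distinct takes on average 16/(16-k) runs.
E[T] = 16/16 + 16/15 + 16/14 + ... + 16/2 + 16/1 = 16·H_{16}.
H_{16} = 3.381, so E[T] = 54.092.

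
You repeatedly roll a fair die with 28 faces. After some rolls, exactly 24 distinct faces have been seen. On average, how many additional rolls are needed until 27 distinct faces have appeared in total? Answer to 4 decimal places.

30.3333

The wait to go from k to k+1 distinct faces is geometric with mean 28/(28-k).
Sum over k = 24,...,26: E = 28/4 + 28/3 + 28/2 = 30.33333.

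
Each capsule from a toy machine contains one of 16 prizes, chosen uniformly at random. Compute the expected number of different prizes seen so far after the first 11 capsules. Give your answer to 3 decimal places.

8.133

For each prize, P(seen in 11 capsules) = 1 - (15/16)^11 = 0.5083.
By linearity of expectation, E[distinct seen] = 16·(1 - (15/16)^11) = 8.1331.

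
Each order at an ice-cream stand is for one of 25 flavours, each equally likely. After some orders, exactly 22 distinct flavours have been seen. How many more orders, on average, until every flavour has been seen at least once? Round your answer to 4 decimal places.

With k distinct flavours already seen, the next new one takes an expected 25/(25-k) orders.
Sum over k = 22,...,24: E = 25/3 + 25/2 + 25/1 = 45.83333.

45.8333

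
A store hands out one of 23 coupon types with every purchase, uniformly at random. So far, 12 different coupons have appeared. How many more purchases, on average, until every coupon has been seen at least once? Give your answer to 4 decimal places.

With k distinct coupons already seen, the next new one takes an expected 23/(23-k) purchases.
Sum over k = 12,...,22: E = 23/11 + 23/10 + 23/9 + ... + 23/2 + 23/1 = 69.45718.

69.4572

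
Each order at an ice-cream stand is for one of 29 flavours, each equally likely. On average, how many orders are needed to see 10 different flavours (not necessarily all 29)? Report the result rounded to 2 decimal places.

12.00

Going from k to k+1 distinct takes a geometric number of orders with mean 29/(29-k).
Sum over k = 0,...,9: E = 29/29 + 29/28 + 29/27 + ... + 29/21 + 29/20 = 12.004.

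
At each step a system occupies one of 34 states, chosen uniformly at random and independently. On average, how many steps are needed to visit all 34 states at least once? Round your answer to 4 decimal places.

After k distinct states have appeared, the next step gives a new one with probability (34-k)/34, so the expected wait for the (k+1)-th is 34/(34-k).
E[T] = 34/34 + 34/33 + 34/32 + ... + 34/2 + 34/1 = 34·H_{34}.
H_{34} = 4.11821, so E[T] = 140.01914.

140.0191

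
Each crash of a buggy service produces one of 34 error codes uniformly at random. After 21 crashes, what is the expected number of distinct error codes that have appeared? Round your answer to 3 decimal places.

For each error code, P(seen in 21 crashes) = 1 - (33/34)^21 = 0.4658.
By linearity of expectation, E[distinct seen] = 34·(1 - (33/34)^21) = 15.8359.

15.836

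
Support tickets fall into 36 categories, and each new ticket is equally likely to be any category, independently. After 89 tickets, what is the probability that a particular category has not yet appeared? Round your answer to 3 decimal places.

0.081

Each ticket misses the fixed category with probability (36-1)/36 = 35/36, independently.
P(still missing after 89) = (35/36)^89 = 0.0815.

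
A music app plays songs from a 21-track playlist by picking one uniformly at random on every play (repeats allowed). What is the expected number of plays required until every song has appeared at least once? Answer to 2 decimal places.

76.55

After k distinct songs have appeared, the next play gives a new one with probability (21-k)/21, so the expected wait for the (k+1)-th is 21/(21-k).
E[T] = 21/21 + 21/20 + 21/19 + ... + 21/2 + 21/1 = 21·H_{21}.
H_{21} = 3.645, so E[T] = 76.553.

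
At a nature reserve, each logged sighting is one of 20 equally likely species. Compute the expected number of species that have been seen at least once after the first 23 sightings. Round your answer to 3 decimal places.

For each species, P(seen in 23 sightings) = 1 - (19/20)^23 = 0.6926.
By linearity of expectation, E[distinct seen] = 20·(1 - (19/20)^23) = 13.8529.

13.853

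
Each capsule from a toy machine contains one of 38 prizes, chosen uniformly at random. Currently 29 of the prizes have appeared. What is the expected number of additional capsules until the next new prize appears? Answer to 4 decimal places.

4.2222

Each capsule yields a new prize with probability (38-29)/38 = 9/38, so the wait is geometric with mean 38/9.
E = 38/9 = 4.22222.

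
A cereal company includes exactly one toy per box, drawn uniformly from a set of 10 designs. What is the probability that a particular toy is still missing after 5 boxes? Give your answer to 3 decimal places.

0.590

On each box the fixed toy fails to appear with probability 9/10.
P(still missing after 5) = (9/10)^5 = 0.5905.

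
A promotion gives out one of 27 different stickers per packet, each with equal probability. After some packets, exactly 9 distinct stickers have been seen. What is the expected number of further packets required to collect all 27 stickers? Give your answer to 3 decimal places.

94.368

From k distinct to k+1 distinct takes on average 27/(27-k) packets.
Sum over k = 9,...,26: E = 27/18 + 27/17 + 27/16 + ... + 27/2 + 27/1 = 94.3679.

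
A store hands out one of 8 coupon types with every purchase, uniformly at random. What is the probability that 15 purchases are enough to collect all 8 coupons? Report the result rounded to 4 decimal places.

Let A_i be the event that coupon i is missing after 15 purchases. By inclusion–exclusion on the A_i,
P(all seen) = Σ_{j=0}^{8} (-1)^j C(8,j)((8-j)/8)^15
= 1.00000 - 1.07947 + 0.37418 - 0.04857 + 0.00214 - 0.00002 + 0.00000 - 0.00000 + 0.00000
= 0.24825.

0.2482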